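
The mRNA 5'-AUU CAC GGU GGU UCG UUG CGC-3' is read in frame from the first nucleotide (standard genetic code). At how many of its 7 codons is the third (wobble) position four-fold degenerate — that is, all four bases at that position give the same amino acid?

Codon 1 AUU (Ile): third position 3-fold.
Codon 2 CAC (His): third position 2-fold.
Codon 3 GGU (Gly): third position 4-fold.
Codon 4 GGU (Gly): third position 4-fold.
Codon 5 UCG (Ser): third position 4-fold.
Codon 6 UUG (Leu): third position 2-fold.
Codon 7 CGC (Arg): third position 4-fold.
Four-fold degenerate third positions: 4.

4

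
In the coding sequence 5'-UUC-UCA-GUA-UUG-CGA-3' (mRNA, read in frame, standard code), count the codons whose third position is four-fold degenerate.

3

Codon 1 UUC (Phe): third position 2-fold.
Codon 2 UCA (Ser): third position 4-fold.
Codon 3 GUA (Val): third position 4-fold.
Codon 4 UUG (Leu): third position 2-fold.
Codon 5 CGA (Arg): third position 4-fold.
Four-fold degenerate third positions: 3.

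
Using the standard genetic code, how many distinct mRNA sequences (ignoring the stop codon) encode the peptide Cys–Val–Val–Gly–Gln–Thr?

Cys: 2 codons.
Val: 4 codons.
Val: 4 codons.
Gly: 4 codons.
Gln: 2 codons.
Thr: 4 codons.
2 × 4 × 4 × 4 × 2 × 4 = 1024.

1024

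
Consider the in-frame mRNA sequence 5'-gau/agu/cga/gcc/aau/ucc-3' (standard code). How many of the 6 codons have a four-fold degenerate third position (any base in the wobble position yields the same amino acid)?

Codon 1 GAU (Asp): third position 2-fold.
Codon 2 AGU (Ser): third position 2-fold.
Codon 3 CGA (Arg): third position 4-fold.
Codon 4 GCC (Ala): third position 4-fold.
Codon 5 AAU (Asn): third position 2-fold.
Codon 6 UCC (Ser): third position 4-fold.
Four-fold degenerate third positions: 3.

3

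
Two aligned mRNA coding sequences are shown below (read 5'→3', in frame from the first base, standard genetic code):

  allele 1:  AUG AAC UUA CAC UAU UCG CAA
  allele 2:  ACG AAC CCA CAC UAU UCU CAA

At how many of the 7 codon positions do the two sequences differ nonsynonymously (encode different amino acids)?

2

Codon 1: AUG Met / ACG Thr — nonsynonymous.
Codon 2: AAC Asn / AAC Asn — identical.
Codon 3: UUA Leu / CCA Pro — nonsynonymous.
Codon 4: CAC His / CAC His — identical.
Codon 5: UAU Tyr / UAU Tyr — identical.
Codon 6: UCG Ser / UCU Ser — synonymous.
Codon 7: CAA Gln / CAA Gln — identical.
Nonsynonymous differences: 2.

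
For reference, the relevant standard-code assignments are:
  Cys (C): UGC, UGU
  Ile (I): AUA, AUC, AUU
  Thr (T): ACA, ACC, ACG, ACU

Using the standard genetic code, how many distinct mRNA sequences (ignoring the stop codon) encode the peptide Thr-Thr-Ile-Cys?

Thr: 4 codons.
Thr: 4 codons.
Ile: 3 codons.
Cys: 2 codons.
4 × 4 × 3 × 2 = 96.

96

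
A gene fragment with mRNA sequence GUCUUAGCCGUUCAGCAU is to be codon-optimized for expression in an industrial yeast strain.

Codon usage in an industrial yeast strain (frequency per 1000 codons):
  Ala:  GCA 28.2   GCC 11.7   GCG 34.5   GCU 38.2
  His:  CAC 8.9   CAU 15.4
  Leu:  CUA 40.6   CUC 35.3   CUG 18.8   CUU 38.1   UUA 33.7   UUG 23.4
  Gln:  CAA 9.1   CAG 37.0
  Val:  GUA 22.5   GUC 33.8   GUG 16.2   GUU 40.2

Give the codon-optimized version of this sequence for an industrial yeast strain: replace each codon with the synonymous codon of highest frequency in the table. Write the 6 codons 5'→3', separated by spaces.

Codon 1 (Val): best is GUU at 40.2.
Codon 2 (Leu): best is CUA at 40.6.
Codon 3 (Ala): best is GCU at 38.2.
Codon 4 (Val): best is GUU at 40.2.
Codon 5 (Gln): best is CAG at 37.0.
Codon 6 (His): best is CAU at 15.4.

GUU CUA GCU GUU CAG CAU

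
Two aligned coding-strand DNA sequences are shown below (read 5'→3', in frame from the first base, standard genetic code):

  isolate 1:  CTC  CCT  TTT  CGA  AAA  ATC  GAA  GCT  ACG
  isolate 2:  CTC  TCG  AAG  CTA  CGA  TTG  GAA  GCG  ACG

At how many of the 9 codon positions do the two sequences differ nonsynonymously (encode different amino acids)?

5

Codon 1: CTC Leu / CTC Leu — identical.
Codon 2: CCT Pro / TCG Ser — nonsynonymous.
Codon 3: TTT Phe / AAG Lys — nonsynonymous.
Codon 4: CGA Arg / CTA Leu — nonsynonymous.
Codon 5: AAA Lys / CGA Arg — nonsynonymous.
Codon 6: ATC Ile / TTG Leu — nonsynonymous.
Codon 7: GAA Glu / GAA Glu — identical.
Codon 8: GCT Ala / GCG Ala — synonymous.
Codon 9: ACG Thr / ACG Thr — identical.
Nonsynonymous differences: 5.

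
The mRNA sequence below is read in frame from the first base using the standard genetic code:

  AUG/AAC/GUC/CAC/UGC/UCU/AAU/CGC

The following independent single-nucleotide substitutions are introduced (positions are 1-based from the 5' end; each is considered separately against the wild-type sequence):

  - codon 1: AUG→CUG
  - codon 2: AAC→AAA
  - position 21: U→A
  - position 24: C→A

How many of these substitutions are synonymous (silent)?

Codon 1: AUG (Met) → CUG (Leu) — missense.
Codon 2: AAC (Asn) → AAA (Lys) — missense.
Codon 7: AAU (Asn) → AAA (Lys) — missense.
Codon 8: CGC (Arg) → CGA (Arg) — synonymous.
Synonymous: 1 of 4.

1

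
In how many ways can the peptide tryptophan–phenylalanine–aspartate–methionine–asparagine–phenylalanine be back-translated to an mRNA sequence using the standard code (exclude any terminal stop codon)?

Trp: 1 codon.
Phe: 2 codons.
Asp: 2 codons.
Met: 1 codon.
Asn: 2 codons.
Phe: 2 codons.
1 × 2 × 2 × 1 × 2 × 2 = 16.

16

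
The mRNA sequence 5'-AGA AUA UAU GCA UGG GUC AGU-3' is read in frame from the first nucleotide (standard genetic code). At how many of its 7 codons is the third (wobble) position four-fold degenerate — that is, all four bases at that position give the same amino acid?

2

Codon 1 AGA (Arg): third position 2-fold.
Codon 2 AUA (Ile): third position 3-fold.
Codon 3 UAU (Tyr): third position 2-fold.
Codon 4 GCA (Ala): third position 4-fold.
Codon 5 UGG (Trp): third position 1-fold.
Codon 6 GUC (Val): third position 4-fold.
Codon 7 AGU (Ser): third position 2-fold.
Four-fold degenerate third positions: 2.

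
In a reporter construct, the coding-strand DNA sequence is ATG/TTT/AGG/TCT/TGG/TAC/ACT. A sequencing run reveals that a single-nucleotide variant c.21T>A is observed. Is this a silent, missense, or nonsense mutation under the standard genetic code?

Position 21 falls in codon 7: ACT → Thr.
After the substitution the codon is ACA → Thr.
Both encode Thr, so the change is synonymous.

silent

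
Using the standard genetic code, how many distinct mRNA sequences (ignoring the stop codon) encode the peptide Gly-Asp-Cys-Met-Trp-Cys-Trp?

Gly: 4 codons.
Asp: 2 codons.
Cys: 2 codons.
Met: 1 codon.
Trp: 1 codon.
Cys: 2 codons.
Trp: 1 codon.
4 × 2 × 2 × 1 × 1 × 2 × 1 = 32.

32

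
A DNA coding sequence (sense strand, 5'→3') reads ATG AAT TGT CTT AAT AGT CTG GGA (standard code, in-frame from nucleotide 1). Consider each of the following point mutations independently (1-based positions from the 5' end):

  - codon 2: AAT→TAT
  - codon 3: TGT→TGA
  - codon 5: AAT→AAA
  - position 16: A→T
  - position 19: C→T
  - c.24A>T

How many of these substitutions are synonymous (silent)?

Codon 2: AAT (Asn) → TAT (Tyr) — missense.
Codon 3: TGT (Cys) → TGA (Stop) — nonsense.
Codon 5: AAT (Asn) → AAA (Lys) — missense.
Codon 6: AGT (Ser) → TGT (Cys) — missense.
Codon 7: CTG (Leu) → TTG (Leu) — synonymous.
Codon 8: GGA (Gly) → GGT (Gly) — synonymous.
Synonymous: 2 of 6.

2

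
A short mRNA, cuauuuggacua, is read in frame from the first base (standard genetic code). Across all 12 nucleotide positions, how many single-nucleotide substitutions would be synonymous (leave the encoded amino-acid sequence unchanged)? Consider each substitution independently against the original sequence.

Codon 1 (CUA, Leu): 4 synonymous substitutions.
Codon 2 (UUU, Phe): 1 synonymous substitution.
Codon 3 (GGA, Gly): 3 synonymous substitutions.
Codon 4 (CUA, Leu): 4 synonymous substitutions.
Total: 4 + 1 + 3 + 4 = 12.

12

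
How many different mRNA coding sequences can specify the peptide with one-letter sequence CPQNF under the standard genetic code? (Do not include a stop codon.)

64

Cys: 2 codons.
Pro: 4 codons.
Gln: 2 codons.
Asn: 2 codons.
Phe: 2 codons.
2 × 4 × 2 × 2 × 2 = 64.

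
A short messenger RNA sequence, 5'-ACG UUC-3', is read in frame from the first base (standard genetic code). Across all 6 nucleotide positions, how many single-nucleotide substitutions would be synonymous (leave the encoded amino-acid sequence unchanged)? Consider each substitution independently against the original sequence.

4

Codon 1 (ACG, Thr): 3 synonymous substitutions.
Codon 2 (UUC, Phe): 1 synonymous substitution.
Total: 3 + 1 = 4.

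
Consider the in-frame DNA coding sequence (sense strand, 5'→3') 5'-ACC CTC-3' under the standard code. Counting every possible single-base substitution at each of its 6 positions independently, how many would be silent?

Codon 1 (ACC, Thr): 3 synonymous substitutions.
Codon 2 (CTC, Leu): 3 synonymous substitutions.
Total: 3 + 3 = 6.

6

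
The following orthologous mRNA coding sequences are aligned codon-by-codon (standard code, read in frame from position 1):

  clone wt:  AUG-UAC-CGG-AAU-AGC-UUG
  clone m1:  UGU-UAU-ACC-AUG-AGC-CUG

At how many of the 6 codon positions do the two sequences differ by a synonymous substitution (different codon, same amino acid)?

Codon 1: AUG Met / UGU Cys — nonsynonymous.
Codon 2: UAC Tyr / UAU Tyr — synonymous.
Codon 3: CGG Arg / ACC Thr — nonsynonymous.
Codon 4: AAU Asn / AUG Met — nonsynonymous.
Codon 5: AGC Ser / AGC Ser — identical.
Codon 6: UUG Leu / CUG Leu — synonymous.
Synonymous differences: 2.

2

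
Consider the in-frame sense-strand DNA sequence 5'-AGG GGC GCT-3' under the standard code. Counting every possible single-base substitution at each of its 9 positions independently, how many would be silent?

Codon 1 (AGG, Arg): 2 synonymous substitutions.
Codon 2 (GGC, Gly): 3 synonymous substitutions.
Codon 3 (GCT, Ala): 3 synonymous substitutions.
Total: 2 + 3 + 3 = 8.

8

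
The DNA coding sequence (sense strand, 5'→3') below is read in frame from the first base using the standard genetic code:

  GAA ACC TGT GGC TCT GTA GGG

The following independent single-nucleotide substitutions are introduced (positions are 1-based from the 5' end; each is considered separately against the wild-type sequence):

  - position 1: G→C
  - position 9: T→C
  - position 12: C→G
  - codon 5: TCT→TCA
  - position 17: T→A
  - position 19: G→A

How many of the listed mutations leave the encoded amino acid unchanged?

Codon 1: GAA (Glu) → CAA (Gln) — missense.
Codon 3: TGT (Cys) → TGC (Cys) — synonymous.
Codon 4: GGC (Gly) → GGG (Gly) — synonymous.
Codon 5: TCT (Ser) → TCA (Ser) — synonymous.
Codon 6: GTA (Val) → GAA (Glu) — missense.
Codon 7: GGG (Gly) → AGG (Arg) — missense.
Synonymous: 3 of 6.

3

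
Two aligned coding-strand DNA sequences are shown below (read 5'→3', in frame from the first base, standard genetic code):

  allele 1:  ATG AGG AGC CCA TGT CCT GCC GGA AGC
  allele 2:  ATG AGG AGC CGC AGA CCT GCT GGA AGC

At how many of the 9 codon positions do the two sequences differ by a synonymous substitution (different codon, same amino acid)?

Codon 1: ATG Met / ATG Met — identical.
Codon 2: AGG Arg / AGG Arg — identical.
Codon 3: AGC Ser / AGC Ser — identical.
Codon 4: CCA Pro / CGC Arg — nonsynonymous.
Codon 5: TGT Cys / AGA Arg — nonsynonymous.
Codon 6: CCT Pro / CCT Pro — identical.
Codon 7: GCC Ala / GCT Ala — synonymous.
Codon 8: GGA Gly / GGA Gly — identical.
Codon 9: AGC Ser / AGC Ser — identical.
Synonymous differences: 1.

1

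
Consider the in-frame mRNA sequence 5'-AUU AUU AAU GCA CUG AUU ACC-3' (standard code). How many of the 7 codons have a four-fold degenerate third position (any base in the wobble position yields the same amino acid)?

3

Codon 1 AUU (Ile): third position 3-fold.
Codon 2 AUU (Ile): third position 3-fold.
Codon 3 AAU (Asn): third position 2-fold.
Codon 4 GCA (Ala): third position 4-fold.
Codon 5 CUG (Leu): third position 4-fold.
Codon 6 AUU (Ile): third position 3-fold.
Codon 7 ACC (Thr): third position 4-fold.
Four-fold degenerate third positions: 3.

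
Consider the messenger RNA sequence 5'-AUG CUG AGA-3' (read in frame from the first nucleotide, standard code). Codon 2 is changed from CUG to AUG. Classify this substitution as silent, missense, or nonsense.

Position 4 falls in codon 2: CUG → Leu.
After the substitution the codon is AUG → Met.
Leu ≠ Met, so this is a missense mutation.

missense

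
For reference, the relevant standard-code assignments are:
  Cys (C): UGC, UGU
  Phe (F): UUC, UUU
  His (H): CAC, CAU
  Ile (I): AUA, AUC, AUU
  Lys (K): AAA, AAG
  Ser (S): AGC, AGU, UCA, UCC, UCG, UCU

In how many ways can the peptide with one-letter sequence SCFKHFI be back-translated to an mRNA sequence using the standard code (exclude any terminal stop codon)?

Ser: 6 codons.
Cys: 2 codons.
Phe: 2 codons.
Lys: 2 codons.
His: 2 codons.
Phe: 2 codons.
Ile: 3 codons.
6 × 2 × 2 × 2 × 2 × 2 × 3 = 576.

576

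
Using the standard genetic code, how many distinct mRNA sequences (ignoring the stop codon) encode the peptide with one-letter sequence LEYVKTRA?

Leu: 6 codons.
Glu: 2 codons.
Tyr: 2 codons.
Val: 4 codons.
Lys: 2 codons.
Thr: 4 codons.
Arg: 6 codons.
Ala: 4 codons.
6 × 2 × 2 × 4 × 2 × 4 × 6 × 4 = 18432.

18432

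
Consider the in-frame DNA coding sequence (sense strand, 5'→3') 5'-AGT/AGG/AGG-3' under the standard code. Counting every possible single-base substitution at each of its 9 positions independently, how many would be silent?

Codon 1 (AGT, Ser): 1 synonymous substitution.
Codon 2 (AGG, Arg): 2 synonymous substitutions.
Codon 3 (AGG, Arg): 2 synonymous substitutions.
Total: 1 + 2 + 2 = 5.

5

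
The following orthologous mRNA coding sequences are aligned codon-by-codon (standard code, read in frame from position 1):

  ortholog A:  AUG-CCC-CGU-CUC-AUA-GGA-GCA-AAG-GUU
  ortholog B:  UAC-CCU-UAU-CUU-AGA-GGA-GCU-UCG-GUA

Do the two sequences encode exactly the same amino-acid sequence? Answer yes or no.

Codon 1: AUG Met / UAC Tyr — nonsynonymous.
Codon 2: CCC Pro / CCU Pro — synonymous.
Codon 3: CGU Arg / UAU Tyr — nonsynonymous.
Codon 4: CUC Leu / CUU Leu — synonymous.
Codon 5: AUA Ile / AGA Arg — nonsynonymous.
Codon 6: GGA Gly / GGA Gly — identical.
Codon 7: GCA Ala / GCU Ala — synonymous.
Codon 8: AAG Lys / UCG Ser — nonsynonymous.
Codon 9: GUU Val / GUA Val — synonymous.
Nonsynonymous differences: 4 → different protein.

no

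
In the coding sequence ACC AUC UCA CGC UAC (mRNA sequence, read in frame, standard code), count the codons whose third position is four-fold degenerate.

Codon 1 ACC (Thr): third position 4-fold.
Codon 2 AUC (Ile): third position 3-fold.
Codon 3 UCA (Ser): third position 4-fold.
Codon 4 CGC (Arg): third position 4-fold.
Codon 5 UAC (Tyr): third position 2-fold.
Four-fold degenerate third positions: 3.

3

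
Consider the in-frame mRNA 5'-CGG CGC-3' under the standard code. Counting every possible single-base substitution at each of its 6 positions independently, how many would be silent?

Codon 1 (CGG, Arg): 4 synonymous substitutions.
Codon 2 (CGC, Arg): 3 synonymous substitutions.
Total: 4 + 3 = 7.

7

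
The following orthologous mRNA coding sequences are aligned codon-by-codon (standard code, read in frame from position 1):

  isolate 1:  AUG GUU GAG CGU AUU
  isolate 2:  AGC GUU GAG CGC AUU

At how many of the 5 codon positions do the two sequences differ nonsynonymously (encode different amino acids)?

1

Codon 1: AUG Met / AGC Ser — nonsynonymous.
Codon 2: GUU Val / GUU Val — identical.
Codon 3: GAG Glu / GAG Glu — identical.
Codon 4: CGU Arg / CGC Arg — synonymous.
Codon 5: AUU Ile / AUU Ile — identical.
Nonsynonymous differences: 1.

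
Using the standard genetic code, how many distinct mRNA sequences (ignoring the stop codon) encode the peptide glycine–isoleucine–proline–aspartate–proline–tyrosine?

768

Gly: 4 codons.
Ile: 3 codons.
Pro: 4 codons.
Asp: 2 codons.
Pro: 4 codons.
Tyr: 2 codons.
4 × 3 × 4 × 2 × 4 × 2 = 768.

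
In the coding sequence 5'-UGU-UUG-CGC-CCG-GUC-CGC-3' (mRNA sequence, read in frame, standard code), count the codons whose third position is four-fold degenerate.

Codon 1 UGU (Cys): third position 2-fold.
Codon 2 UUG (Leu): third position 2-fold.
Codon 3 CGC (Arg): third position 4-fold.
Codon 4 CCG (Pro): third position 4-fold.
Codon 5 GUC (Val): third position 4-fold.
Codon 6 CGC (Arg): third position 4-fold.
Four-fold degenerate third positions: 4.

4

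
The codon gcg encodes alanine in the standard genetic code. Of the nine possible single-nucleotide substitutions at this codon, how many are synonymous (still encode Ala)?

Position 1: none → 0 synonymous.
Position 2: none → 0 synonymous.
Position 3: GCU, GCC, GCA → 3 synonymous.
Total: 0 + 0 + 3 = 3.

3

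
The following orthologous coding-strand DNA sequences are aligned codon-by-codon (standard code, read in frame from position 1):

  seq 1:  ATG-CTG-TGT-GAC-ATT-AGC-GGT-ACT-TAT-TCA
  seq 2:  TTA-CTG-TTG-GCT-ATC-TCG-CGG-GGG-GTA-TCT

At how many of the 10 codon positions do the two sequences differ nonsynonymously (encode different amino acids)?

Codon 1: ATG Met / TTA Leu — nonsynonymous.
Codon 2: CTG Leu / CTG Leu — identical.
Codon 3: TGT Cys / TTG Leu — nonsynonymous.
Codon 4: GAC Asp / GCT Ala — nonsynonymous.
Codon 5: ATT Ile / ATC Ile — synonymous.
Codon 6: AGC Ser / TCG Ser — synonymous.
Codon 7: GGT Gly / CGG Arg — nonsynonymous.
Codon 8: ACT Thr / GGG Gly — nonsynonymous.
Codon 9: TAT Tyr / GTA Val — nonsynonymous.
Codon 10: TCA Ser / TCT Ser — synonymous.
Nonsynonymous differences: 6.

6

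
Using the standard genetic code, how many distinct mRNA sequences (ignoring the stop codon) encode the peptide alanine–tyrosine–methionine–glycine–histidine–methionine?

64

Ala: 4 codons.
Tyr: 2 codons.
Met: 1 codon.
Gly: 4 codons.
His: 2 codons.
Met: 1 codon.
4 × 2 × 1 × 4 × 2 × 1 = 64.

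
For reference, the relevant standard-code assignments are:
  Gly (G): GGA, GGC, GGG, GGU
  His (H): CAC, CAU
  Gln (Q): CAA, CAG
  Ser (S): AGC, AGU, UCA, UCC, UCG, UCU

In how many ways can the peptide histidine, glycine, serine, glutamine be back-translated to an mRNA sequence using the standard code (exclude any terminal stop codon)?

His: 2 codons.
Gly: 4 codons.
Ser: 6 codons.
Gln: 2 codons.
2 × 4 × 6 × 2 = 96.

96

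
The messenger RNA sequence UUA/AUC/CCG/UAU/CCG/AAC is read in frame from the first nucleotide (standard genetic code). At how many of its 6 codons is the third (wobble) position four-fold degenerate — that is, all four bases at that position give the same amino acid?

Codon 1 UUA (Leu): third position 2-fold.
Codon 2 AUC (Ile): third position 3-fold.
Codon 3 CCG (Pro): third position 4-fold.
Codon 4 UAU (Tyr): third position 2-fold.
Codon 5 CCG (Pro): third position 4-fold.
Codon 6 AAC (Asn): third position 2-fold.
Four-fold degenerate third positions: 2.

2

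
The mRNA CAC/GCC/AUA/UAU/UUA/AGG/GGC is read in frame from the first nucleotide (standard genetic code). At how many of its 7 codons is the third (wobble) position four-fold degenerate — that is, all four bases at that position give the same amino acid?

Codon 1 CAC (His): third position 2-fold.
Codon 2 GCC (Ala): third position 4-fold.
Codon 3 AUA (Ile): third position 3-fold.
Codon 4 UAU (Tyr): third position 2-fold.
Codon 5 UUA (Leu): third position 2-fold.
Codon 6 AGG (Arg): third position 2-fold.
Codon 7 GGC (Gly): third position 4-fold.
Four-fold degenerate third positions: 2.

2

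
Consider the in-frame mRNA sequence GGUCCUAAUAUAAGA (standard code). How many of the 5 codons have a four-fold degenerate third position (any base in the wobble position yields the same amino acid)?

2

Codon 1 GGU (Gly): third position 4-fold.
Codon 2 CCU (Pro): third position 4-fold.
Codon 3 AAU (Asn): third position 2-fold.
Codon 4 AUA (Ile): third position 3-fold.
Codon 5 AGA (Arg): third position 2-fold.
Four-fold degenerate third positions: 2.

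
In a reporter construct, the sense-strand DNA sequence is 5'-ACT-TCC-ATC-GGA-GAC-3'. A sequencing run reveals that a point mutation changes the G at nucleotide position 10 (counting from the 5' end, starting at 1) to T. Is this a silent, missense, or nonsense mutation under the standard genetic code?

Position 10 falls in codon 4: GGA → Gly.
After the substitution the codon is TGA → Stop.
The new codon is a stop codon, so this is a nonsense mutation.

nonsense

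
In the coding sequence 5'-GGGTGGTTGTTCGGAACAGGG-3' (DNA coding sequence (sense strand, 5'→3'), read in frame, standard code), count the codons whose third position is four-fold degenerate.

Codon 1 GGG (Gly): third position 4-fold.
Codon 2 TGG (Trp): third position 1-fold.
Codon 3 TTG (Leu): third position 2-fold.
Codon 4 TTC (Phe): third position 2-fold.
Codon 5 GGA (Gly): third position 4-fold.
Codon 6 ACA (Thr): third position 4-fold.
Codon 7 GGG (Gly): third position 4-fold.
Four-fold degenerate third positions: 4.

4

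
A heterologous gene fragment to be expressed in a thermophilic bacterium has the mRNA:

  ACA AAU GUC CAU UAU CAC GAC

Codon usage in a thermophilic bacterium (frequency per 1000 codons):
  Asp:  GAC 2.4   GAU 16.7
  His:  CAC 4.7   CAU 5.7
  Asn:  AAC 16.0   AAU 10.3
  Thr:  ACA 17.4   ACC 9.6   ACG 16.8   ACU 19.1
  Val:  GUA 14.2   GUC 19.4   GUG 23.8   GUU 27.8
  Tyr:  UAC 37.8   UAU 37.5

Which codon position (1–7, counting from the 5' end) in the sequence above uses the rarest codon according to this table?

7

Codon 1 ACA (Thr): 17.4 per 1000.
Codon 2 AAU (Asn): 10.3 per 1000.
Codon 3 GUC (Val): 19.4 per 1000.
Codon 4 CAU (His): 5.7 per 1000.
Codon 5 UAU (Tyr): 37.5 per 1000.
Codon 6 CAC (His): 4.7 per 1000.
Codon 7 GAC (Asp): 2.4 per 1000.
Lowest frequency is 2.4 at codon 7.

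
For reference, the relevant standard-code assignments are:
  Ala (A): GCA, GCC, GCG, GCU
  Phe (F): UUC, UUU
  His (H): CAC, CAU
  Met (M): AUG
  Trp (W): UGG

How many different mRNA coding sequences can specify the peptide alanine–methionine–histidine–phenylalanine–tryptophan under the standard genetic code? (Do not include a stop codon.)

16

Ala: 4 codons.
Met: 1 codon.
His: 2 codons.
Phe: 2 codons.
Trp: 1 codon.
4 × 1 × 2 × 2 × 1 = 16.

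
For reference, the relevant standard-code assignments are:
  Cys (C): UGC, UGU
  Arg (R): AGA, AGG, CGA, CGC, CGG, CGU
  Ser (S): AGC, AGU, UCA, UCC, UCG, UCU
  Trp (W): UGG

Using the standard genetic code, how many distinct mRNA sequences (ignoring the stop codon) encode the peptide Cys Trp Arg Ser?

Cys: 2 codons.
Trp: 1 codon.
Arg: 6 codons.
Ser: 6 codons.
2 × 1 × 6 × 6 = 72.

72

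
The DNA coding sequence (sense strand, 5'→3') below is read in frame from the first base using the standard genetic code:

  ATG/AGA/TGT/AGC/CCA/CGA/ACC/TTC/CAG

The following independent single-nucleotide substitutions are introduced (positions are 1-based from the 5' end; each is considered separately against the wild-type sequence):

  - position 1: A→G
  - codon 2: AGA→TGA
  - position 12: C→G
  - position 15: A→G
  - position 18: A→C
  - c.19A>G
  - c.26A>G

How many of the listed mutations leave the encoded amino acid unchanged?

Codon 1: ATG (Met) → GTG (Val) — missense.
Codon 2: AGA (Arg) → TGA (Stop) — nonsense.
Codon 4: AGC (Ser) → AGG (Arg) — missense.
Codon 5: CCA (Pro) → CCG (Pro) — synonymous.
Codon 6: CGA (Arg) → CGC (Arg) — synonymous.
Codon 7: ACC (Thr) → GCC (Ala) — missense.
Codon 9: CAG (Gln) → CGG (Arg) — missense.
Synonymous: 2 of 7.

2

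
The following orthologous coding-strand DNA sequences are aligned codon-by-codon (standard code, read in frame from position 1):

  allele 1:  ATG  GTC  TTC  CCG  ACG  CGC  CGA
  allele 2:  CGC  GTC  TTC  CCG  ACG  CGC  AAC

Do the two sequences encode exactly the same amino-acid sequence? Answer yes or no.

no

Codon 1: ATG Met / CGC Arg — nonsynonymous.
Codon 2: GTC Val / GTC Val — identical.
Codon 3: TTC Phe / TTC Phe — identical.
Codon 4: CCG Pro / CCG Pro — identical.
Codon 5: ACG Thr / ACG Thr — identical.
Codon 6: CGC Arg / CGC Arg — identical.
Codon 7: CGA Arg / AAC Asn — nonsynonymous.
Nonsynonymous differences: 2 → different protein.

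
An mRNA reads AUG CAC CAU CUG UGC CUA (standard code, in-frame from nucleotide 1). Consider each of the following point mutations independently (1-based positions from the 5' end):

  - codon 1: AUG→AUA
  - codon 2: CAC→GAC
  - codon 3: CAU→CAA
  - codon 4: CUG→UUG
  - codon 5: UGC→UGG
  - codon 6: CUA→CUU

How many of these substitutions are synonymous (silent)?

Codon 1: AUG (Met) → AUA (Ile) — missense.
Codon 2: CAC (His) → GAC (Asp) — missense.
Codon 3: CAU (His) → CAA (Gln) — missense.
Codon 4: CUG (Leu) → UUG (Leu) — synonymous.
Codon 5: UGC (Cys) → UGG (Trp) — missense.
Codon 6: CUA (Leu) → CUU (Leu) — synonymous.
Synonymous: 2 of 6.

2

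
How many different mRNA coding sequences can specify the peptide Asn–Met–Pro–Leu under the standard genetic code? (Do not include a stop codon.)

Asn: 2 codons.
Met: 1 codon.
Pro: 4 codons.
Leu: 6 codons.
2 × 1 × 4 × 6 = 48.

48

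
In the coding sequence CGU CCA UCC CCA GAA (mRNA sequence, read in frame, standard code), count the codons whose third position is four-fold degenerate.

4

Codon 1 CGU (Arg): third position 4-fold.
Codon 2 CCA (Pro): third position 4-fold.
Codon 3 UCC (Ser): third position 4-fold.
Codon 4 CCA (Pro): third position 4-fold.
Codon 5 GAA (Glu): third position 2-fold.
Four-fold degenerate third positions: 4.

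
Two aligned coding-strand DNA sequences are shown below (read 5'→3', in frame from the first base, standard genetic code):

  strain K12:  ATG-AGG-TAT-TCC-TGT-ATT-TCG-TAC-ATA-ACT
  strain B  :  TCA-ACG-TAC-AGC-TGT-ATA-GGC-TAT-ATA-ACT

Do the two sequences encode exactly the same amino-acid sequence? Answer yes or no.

Codon 1: ATG Met / TCA Ser — nonsynonymous.
Codon 2: AGG Arg / ACG Thr — nonsynonymous.
Codon 3: TAT Tyr / TAC Tyr — synonymous.
Codon 4: TCC Ser / AGC Ser — synonymous.
Codon 5: TGT Cys / TGT Cys — identical.
Codon 6: ATT Ile / ATA Ile — synonymous.
Codon 7: TCG Ser / GGC Gly — nonsynonymous.
Codon 8: TAC Tyr / TAT Tyr — synonymous.
Codon 9: ATA Ile / ATA Ile — identical.
Codon 10: ACT Thr / ACT Thr — identical.
Nonsynonymous differences: 3 → different protein.

no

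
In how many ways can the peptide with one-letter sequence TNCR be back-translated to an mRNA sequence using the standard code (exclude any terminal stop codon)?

96

Thr: 4 codons.
Asn: 2 codons.
Cys: 2 codons.
Arg: 6 codons.
4 × 2 × 2 × 6 = 96.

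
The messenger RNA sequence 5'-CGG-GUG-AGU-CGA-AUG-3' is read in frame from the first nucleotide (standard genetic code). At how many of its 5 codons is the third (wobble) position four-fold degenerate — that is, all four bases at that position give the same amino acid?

3

Codon 1 CGG (Arg): third position 4-fold.
Codon 2 GUG (Val): third position 4-fold.
Codon 3 AGU (Ser): third position 2-fold.
Codon 4 CGA (Arg): third position 4-fold.
Codon 5 AUG (Met): third position 1-fold.
Four-fold degenerate third positions: 3.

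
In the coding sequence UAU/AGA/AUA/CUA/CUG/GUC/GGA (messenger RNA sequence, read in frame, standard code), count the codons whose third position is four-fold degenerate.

4

Codon 1 UAU (Tyr): third position 2-fold.
Codon 2 AGA (Arg): third position 2-fold.
Codon 3 AUA (Ile): third position 3-fold.
Codon 4 CUA (Leu): third position 4-fold.
Codon 5 CUG (Leu): third position 4-fold.
Codon 6 GUC (Val): third position 4-fold.
Codon 7 GGA (Gly): third position 4-fold.
Four-fold degenerate third positions: 4.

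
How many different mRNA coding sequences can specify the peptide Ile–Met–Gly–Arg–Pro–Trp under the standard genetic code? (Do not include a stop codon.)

288

Ile: 3 codons.
Met: 1 codon.
Gly: 4 codons.
Arg: 6 codons.
Pro: 4 codons.
Trp: 1 codon.
3 × 1 × 4 × 6 × 4 × 1 = 288.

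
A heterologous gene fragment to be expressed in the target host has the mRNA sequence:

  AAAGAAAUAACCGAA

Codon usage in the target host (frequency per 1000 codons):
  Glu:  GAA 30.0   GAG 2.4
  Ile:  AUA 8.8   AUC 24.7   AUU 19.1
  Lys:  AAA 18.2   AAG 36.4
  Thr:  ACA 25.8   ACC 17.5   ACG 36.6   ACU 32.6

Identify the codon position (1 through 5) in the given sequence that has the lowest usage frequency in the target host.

3

Codon 1 AAA (Lys): 18.2 per 1000.
Codon 2 GAA (Glu): 30.0 per 1000.
Codon 3 AUA (Ile): 8.8 per 1000.
Codon 4 ACC (Thr): 17.5 per 1000.
Codon 5 GAA (Glu): 30.0 per 1000.
Lowest frequency is 8.8 at codon 3.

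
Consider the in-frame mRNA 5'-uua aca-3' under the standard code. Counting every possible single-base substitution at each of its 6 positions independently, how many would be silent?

Codon 1 (UUA, Leu): 2 synonymous substitutions.
Codon 2 (ACA, Thr): 3 synonymous substitutions.
Total: 2 + 3 = 5.

5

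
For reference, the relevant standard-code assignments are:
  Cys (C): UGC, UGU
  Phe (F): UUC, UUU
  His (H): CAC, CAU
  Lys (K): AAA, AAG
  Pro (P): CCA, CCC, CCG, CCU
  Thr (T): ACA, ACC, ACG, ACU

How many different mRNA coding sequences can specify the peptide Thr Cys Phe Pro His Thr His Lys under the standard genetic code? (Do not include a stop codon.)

2048

Thr: 4 codons.
Cys: 2 codons.
Phe: 2 codons.
Pro: 4 codons.
His: 2 codons.
Thr: 4 codons.
His: 2 codons.
Lys: 2 codons.
4 × 2 × 2 × 4 × 2 × 4 × 2 × 2 = 2048.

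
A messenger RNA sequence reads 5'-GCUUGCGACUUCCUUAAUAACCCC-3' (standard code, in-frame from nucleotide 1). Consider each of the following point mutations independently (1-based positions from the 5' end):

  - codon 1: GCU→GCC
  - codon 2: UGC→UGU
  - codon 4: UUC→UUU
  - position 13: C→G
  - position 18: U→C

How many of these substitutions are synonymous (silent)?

Codon 1: GCU (Ala) → GCC (Ala) — synonymous.
Codon 2: UGC (Cys) → UGU (Cys) — synonymous.
Codon 4: UUC (Phe) → UUU (Phe) — synonymous.
Codon 5: CUU (Leu) → GUU (Val) — missense.
Codon 6: AAU (Asn) → AAC (Asn) — synonymous.
Synonymous: 4 of 5.

4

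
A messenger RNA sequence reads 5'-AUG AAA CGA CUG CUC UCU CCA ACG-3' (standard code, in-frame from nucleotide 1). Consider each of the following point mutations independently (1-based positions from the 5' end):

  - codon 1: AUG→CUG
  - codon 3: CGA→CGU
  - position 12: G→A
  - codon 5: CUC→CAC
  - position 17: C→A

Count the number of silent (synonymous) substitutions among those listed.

2

Codon 1: AUG (Met) → CUG (Leu) — missense.
Codon 3: CGA (Arg) → CGU (Arg) — synonymous.
Codon 4: CUG (Leu) → CUA (Leu) — synonymous.
Codon 5: CUC (Leu) → CAC (His) — missense.
Codon 6: UCU (Ser) → UAU (Tyr) — missense.
Synonymous: 2 of 5.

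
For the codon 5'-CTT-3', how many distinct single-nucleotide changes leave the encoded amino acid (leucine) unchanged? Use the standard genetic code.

3

Position 1: none → 0 synonymous.
Position 2: none → 0 synonymous.
Position 3: CTC, CTA, CTG → 3 synonymous.
Total: 0 + 0 + 3 = 3.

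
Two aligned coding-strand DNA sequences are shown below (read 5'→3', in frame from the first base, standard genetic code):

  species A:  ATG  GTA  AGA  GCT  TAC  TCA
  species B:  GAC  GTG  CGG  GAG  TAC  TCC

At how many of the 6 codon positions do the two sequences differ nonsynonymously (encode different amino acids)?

2

Codon 1: ATG Met / GAC Asp — nonsynonymous.
Codon 2: GTA Val / GTG Val — synonymous.
Codon 3: AGA Arg / CGG Arg — synonymous.
Codon 4: GCT Ala / GAG Glu — nonsynonymous.
Codon 5: TAC Tyr / TAC Tyr — identical.
Codon 6: TCA Ser / TCC Ser — synonymous.
Nonsynonymous differences: 2.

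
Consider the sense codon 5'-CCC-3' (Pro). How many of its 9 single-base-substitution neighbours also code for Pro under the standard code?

Position 1: none → 0 synonymous.
Position 2: none → 0 synonymous.
Position 3: CCU, CCA, CCG → 3 synonymous.
Total: 0 + 0 + 3 = 3.

3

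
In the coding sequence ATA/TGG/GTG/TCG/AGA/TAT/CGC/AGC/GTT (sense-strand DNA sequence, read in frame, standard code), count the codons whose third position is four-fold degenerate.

4

Codon 1 ATA (Ile): third position 3-fold.
Codon 2 TGG (Trp): third position 1-fold.
Codon 3 GTG (Val): third position 4-fold.
Codon 4 TCG (Ser): third position 4-fold.
Codon 5 AGA (Arg): third position 2-fold.
Codon 6 TAT (Tyr): third position 2-fold.
Codon 7 CGC (Arg): third position 4-fold.
Codon 8 AGC (Ser): third position 2-fold.
Codon 9 GTT (Val): third position 4-fold.
Four-fold degenerate third positions: 4.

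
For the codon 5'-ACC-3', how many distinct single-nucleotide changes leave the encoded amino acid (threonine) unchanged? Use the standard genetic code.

3

Position 1: none → 0 synonymous.
Position 2: none → 0 synonymous.
Position 3: ACT, ACA, ACG → 3 synonymous.
Total: 0 + 0 + 3 = 3.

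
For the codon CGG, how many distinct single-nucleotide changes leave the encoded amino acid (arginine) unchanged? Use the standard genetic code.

4

Position 1: AGG → 1 synonymous.
Position 2: none → 0 synonymous.
Position 3: CGU, CGC, CGA → 3 synonymous.
Total: 1 + 0 + 3 = 4.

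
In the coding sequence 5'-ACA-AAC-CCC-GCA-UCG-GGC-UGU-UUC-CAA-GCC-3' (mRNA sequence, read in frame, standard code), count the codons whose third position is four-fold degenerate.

Codon 1 ACA (Thr): third position 4-fold.
Codon 2 AAC (Asn): third position 2-fold.
Codon 3 CCC (Pro): third position 4-fold.
Codon 4 GCA (Ala): third position 4-fold.
Codon 5 UCG (Ser): third position 4-fold.
Codon 6 GGC (Gly): third position 4-fold.
Codon 7 UGU (Cys): third position 2-fold.
Codon 8 UUC (Phe): third position 2-fold.
Codon 9 CAA (Gln): third position 2-fold.
Codon 10 GCC (Ala): third position 4-fold.
Four-fold degenerate third positions: 6.

6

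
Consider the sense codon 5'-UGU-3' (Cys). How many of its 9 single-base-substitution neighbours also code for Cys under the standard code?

Position 1: none → 0 synonymous.
Position 2: none → 0 synonymous.
Position 3: UGC → 1 synonymous.
Total: 0 + 0 + 1 = 1.

1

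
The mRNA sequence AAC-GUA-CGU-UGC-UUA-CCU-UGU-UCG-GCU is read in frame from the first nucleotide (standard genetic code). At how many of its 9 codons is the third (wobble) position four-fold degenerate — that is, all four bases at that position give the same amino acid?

Codon 1 AAC (Asn): third position 2-fold.
Codon 2 GUA (Val): third position 4-fold.
Codon 3 CGU (Arg): third position 4-fold.
Codon 4 UGC (Cys): third position 2-fold.
Codon 5 UUA (Leu): third position 2-fold.
Codon 6 CCU (Pro): third position 4-fold.
Codon 7 UGU (Cys): third position 2-fold.
Codon 8 UCG (Ser): third position 4-fold.
Codon 9 GCU (Ala): third position 4-fold.
Four-fold degenerate third positions: 5.

5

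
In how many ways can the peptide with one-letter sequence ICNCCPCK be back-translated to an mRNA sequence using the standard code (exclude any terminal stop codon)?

768

Ile: 3 codons.
Cys: 2 codons.
Asn: 2 codons.
Cys: 2 codons.
Cys: 2 codons.
Pro: 4 codons.
Cys: 2 codons.
Lys: 2 codons.
3 × 2 × 2 × 2 × 2 × 4 × 2 × 2 = 768.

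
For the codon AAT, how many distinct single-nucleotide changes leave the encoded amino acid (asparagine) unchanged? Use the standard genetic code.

Position 1: none → 0 synonymous.
Position 2: none → 0 synonymous.
Position 3: AAC → 1 synonymous.
Total: 0 + 0 + 1 = 1.

1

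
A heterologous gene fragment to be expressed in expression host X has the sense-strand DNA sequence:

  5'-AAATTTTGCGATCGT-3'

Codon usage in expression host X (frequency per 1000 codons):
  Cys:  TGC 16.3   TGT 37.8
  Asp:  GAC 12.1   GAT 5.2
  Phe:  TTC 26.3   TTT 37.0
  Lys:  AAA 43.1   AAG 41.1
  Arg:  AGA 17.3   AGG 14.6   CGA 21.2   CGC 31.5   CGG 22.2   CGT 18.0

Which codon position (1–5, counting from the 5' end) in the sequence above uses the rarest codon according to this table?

4

Codon 1 AAA (Lys): 43.1 per 1000.
Codon 2 TTT (Phe): 37.0 per 1000.
Codon 3 TGC (Cys): 16.3 per 1000.
Codon 4 GAT (Asp): 5.2 per 1000.
Codon 5 CGT (Arg): 18.0 per 1000.
Lowest frequency is 5.2 at codon 4.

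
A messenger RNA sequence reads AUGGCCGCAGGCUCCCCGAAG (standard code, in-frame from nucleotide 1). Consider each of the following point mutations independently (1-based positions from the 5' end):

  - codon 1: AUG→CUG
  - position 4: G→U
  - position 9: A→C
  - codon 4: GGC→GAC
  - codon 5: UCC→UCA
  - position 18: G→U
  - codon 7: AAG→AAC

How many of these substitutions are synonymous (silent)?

Codon 1: AUG (Met) → CUG (Leu) — missense.
Codon 2: GCC (Ala) → UCC (Ser) — missense.
Codon 3: GCA (Ala) → GCC (Ala) — synonymous.
Codon 4: GGC (Gly) → GAC (Asp) — missense.
Codon 5: UCC (Ser) → UCA (Ser) — synonymous.
Codon 6: CCG (Pro) → CCU (Pro) — synonymous.
Codon 7: AAG (Lys) → AAC (Asn) — missense.
Synonymous: 3 of 7.

3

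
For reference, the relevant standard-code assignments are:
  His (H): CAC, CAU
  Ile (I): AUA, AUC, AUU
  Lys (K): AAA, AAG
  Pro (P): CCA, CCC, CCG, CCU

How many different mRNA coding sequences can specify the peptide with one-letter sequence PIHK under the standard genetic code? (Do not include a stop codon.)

Pro: 4 codons.
Ile: 3 codons.
His: 2 codons.
Lys: 2 codons.
4 × 3 × 2 × 2 = 48.

48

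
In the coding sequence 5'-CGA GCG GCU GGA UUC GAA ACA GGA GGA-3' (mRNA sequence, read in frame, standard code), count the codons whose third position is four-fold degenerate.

7

Codon 1 CGA (Arg): third position 4-fold.
Codon 2 GCG (Ala): third position 4-fold.
Codon 3 GCU (Ala): third position 4-fold.
Codon 4 GGA (Gly): third position 4-fold.
Codon 5 UUC (Phe): third position 2-fold.
Codon 6 GAA (Glu): third position 2-fold.
Codon 7 ACA (Thr): third position 4-fold.
Codon 8 GGA (Gly): third position 4-fold.
Codon 9 GGA (Gly): third position 4-fold.
Four-fold degenerate third positions: 7.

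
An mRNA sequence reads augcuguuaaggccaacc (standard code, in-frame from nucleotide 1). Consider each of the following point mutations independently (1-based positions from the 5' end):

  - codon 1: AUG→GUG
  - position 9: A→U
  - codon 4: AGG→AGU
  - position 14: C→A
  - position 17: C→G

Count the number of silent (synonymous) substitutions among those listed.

Codon 1: AUG (Met) → GUG (Val) — missense.
Codon 3: UUA (Leu) → UUU (Phe) — missense.
Codon 4: AGG (Arg) → AGU (Ser) — missense.
Codon 5: CCA (Pro) → CAA (Gln) — missense.
Codon 6: ACC (Thr) → AGC (Ser) — missense.
Synonymous: 0 of 5.

0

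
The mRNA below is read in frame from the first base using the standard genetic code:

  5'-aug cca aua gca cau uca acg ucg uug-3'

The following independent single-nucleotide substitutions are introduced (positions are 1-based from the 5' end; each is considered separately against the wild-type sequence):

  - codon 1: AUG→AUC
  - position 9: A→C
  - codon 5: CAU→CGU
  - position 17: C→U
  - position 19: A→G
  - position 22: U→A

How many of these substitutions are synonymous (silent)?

1

Codon 1: AUG (Met) → AUC (Ile) — missense.
Codon 3: AUA (Ile) → AUC (Ile) — synonymous.
Codon 5: CAU (His) → CGU (Arg) — missense.
Codon 6: UCA (Ser) → UUA (Leu) — missense.
Codon 7: ACG (Thr) → GCG (Ala) — missense.
Codon 8: UCG (Ser) → ACG (Thr) — missense.
Synonymous: 1 of 6.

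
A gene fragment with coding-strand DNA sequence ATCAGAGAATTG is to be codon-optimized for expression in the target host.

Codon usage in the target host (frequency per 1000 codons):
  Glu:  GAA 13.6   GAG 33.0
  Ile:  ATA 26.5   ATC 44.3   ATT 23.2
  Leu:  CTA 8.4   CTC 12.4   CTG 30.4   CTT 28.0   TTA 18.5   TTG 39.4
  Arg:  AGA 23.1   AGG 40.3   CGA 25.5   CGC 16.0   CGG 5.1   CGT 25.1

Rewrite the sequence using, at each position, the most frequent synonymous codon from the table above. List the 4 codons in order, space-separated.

Codon 1 (Ile): best is ATC at 44.3.
Codon 2 (Arg): best is AGG at 40.3.
Codon 3 (Glu): best is GAG at 33.0.
Codon 4 (Leu): best is TTG at 39.4.

ATC AGG GAG TTG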